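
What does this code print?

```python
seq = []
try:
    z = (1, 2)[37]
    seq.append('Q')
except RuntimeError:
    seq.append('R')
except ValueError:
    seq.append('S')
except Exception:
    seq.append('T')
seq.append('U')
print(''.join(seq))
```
TU

IndexError not specifically caught, falls to Exception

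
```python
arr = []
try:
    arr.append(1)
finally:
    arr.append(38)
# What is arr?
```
[1, 38]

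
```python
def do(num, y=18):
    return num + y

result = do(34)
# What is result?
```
52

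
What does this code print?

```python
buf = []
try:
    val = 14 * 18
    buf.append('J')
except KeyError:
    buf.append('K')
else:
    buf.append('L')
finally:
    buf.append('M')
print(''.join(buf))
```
JLM

else runs before finally when no exception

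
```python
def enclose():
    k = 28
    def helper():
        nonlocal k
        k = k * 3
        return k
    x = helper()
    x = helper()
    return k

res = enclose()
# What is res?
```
252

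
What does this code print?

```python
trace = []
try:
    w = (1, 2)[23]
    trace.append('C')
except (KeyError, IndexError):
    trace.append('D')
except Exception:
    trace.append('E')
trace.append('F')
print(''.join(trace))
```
DF

IndexError matches tuple containing it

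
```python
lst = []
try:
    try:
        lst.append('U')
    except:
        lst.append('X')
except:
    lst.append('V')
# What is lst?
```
['U']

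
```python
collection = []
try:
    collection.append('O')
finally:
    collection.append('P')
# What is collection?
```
['O', 'P']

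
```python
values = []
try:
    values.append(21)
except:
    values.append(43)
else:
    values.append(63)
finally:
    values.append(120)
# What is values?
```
[21, 63, 120]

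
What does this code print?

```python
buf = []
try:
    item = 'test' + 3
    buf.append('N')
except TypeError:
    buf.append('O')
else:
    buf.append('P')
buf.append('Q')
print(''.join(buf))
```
OQ

else block skipped when exception is caught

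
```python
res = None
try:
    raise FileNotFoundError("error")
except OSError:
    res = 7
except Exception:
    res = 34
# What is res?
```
7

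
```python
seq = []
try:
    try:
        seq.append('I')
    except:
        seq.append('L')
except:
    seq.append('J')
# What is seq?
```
['I']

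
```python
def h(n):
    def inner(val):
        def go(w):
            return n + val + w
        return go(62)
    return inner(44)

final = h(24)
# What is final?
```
130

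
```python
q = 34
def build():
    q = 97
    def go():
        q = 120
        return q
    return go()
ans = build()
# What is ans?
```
120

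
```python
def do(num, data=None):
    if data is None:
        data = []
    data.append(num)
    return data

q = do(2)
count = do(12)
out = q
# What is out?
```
[2]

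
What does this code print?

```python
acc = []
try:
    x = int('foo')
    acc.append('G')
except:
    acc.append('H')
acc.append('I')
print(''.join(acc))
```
HI

Exception raised in try, caught by bare except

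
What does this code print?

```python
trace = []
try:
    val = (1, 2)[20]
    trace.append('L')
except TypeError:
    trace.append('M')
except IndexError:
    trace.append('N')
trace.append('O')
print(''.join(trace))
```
NO

IndexError is caught by its specific handler, not TypeError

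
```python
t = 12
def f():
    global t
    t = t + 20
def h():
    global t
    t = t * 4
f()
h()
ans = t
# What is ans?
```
128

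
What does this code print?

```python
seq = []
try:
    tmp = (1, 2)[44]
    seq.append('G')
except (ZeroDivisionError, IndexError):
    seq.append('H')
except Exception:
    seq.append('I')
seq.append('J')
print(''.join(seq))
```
HJ

IndexError matches tuple containing it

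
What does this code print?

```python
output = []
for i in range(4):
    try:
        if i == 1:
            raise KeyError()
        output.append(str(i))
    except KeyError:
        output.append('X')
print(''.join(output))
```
0X23

Exception on i=1 caught, loop continues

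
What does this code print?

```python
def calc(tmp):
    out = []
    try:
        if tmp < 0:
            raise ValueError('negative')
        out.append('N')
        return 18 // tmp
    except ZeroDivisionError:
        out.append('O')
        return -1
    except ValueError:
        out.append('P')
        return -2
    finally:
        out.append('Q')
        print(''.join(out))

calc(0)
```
NOQ

tmp=0 causes ZeroDivisionError, caught, finally prints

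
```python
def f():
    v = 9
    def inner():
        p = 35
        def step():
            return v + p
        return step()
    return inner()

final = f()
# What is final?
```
44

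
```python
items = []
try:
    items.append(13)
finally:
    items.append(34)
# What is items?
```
[13, 34]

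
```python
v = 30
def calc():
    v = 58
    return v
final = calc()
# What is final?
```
58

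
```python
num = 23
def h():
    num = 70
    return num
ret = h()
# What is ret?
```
70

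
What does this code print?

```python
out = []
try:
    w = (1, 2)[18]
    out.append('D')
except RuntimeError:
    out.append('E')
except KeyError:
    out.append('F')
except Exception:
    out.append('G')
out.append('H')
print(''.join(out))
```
GH

IndexError not specifically caught, falls to Exception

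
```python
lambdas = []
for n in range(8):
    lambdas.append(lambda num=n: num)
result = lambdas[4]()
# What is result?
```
4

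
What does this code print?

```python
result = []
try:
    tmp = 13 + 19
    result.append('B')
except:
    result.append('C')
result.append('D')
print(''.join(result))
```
BD

No exception, try block completes normally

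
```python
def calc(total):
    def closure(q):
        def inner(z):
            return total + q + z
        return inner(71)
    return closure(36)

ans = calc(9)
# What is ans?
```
116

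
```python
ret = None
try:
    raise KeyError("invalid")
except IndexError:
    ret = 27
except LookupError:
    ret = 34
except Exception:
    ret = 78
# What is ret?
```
34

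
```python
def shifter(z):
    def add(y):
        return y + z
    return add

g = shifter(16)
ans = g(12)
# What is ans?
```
28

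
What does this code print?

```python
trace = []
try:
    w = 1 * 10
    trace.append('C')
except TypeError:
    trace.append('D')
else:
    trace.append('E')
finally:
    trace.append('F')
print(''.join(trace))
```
CEF

else runs before finally when no exception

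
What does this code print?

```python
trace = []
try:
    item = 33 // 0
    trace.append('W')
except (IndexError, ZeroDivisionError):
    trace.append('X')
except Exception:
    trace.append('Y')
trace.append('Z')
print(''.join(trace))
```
XZ

ZeroDivisionError matches tuple containing it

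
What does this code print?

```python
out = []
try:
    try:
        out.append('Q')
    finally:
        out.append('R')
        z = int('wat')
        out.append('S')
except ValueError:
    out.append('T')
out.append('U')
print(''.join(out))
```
QRTU

Exception in inner finally caught by outer except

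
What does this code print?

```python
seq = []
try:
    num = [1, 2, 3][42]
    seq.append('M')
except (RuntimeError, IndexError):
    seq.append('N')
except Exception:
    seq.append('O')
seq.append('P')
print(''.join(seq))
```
NP

IndexError matches tuple containing it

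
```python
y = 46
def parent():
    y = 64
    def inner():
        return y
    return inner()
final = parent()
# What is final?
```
64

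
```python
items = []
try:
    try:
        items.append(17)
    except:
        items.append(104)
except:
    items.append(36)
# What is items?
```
[17]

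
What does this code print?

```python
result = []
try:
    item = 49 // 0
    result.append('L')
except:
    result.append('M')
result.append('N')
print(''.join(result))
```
MN

Exception raised in try, caught by bare except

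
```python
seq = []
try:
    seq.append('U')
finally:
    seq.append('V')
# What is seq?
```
['U', 'V']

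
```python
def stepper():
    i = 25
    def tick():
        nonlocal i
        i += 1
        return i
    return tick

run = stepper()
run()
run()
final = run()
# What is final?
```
28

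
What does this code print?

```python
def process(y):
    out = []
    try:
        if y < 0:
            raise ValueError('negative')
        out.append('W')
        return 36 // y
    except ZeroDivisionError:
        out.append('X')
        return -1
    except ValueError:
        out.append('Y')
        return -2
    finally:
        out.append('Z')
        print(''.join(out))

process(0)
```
WXZ

y=0 causes ZeroDivisionError, caught, finally prints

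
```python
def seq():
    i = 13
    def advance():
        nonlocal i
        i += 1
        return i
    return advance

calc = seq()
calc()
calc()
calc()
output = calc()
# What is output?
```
17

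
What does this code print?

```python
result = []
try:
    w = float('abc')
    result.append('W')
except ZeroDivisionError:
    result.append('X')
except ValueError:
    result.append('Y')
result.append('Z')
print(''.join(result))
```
YZ

ValueError is caught by its specific handler, not ZeroDivisionError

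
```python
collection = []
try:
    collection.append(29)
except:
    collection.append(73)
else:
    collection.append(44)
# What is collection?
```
[29, 44]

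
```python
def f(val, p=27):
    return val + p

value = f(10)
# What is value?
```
37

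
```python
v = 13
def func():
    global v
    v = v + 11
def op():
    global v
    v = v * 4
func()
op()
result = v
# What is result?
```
96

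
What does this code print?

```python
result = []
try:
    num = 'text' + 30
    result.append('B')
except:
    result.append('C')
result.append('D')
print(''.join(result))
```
CD

Exception raised in try, caught by bare except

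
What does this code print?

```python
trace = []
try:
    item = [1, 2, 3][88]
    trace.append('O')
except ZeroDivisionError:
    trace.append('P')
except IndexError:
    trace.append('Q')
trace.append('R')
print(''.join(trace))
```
QR

IndexError is caught by its specific handler, not ZeroDivisionError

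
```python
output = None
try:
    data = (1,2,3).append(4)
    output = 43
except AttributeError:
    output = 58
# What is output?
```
58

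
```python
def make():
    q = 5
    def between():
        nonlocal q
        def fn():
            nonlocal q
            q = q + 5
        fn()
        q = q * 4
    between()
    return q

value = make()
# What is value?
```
40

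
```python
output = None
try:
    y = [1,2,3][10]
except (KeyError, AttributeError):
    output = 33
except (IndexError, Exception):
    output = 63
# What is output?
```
63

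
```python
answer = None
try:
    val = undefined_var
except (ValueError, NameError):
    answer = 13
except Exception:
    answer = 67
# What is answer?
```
13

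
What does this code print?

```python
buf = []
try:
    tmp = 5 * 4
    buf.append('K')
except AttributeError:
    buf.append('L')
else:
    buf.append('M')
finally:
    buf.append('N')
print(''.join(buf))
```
KMN

else runs before finally when no exception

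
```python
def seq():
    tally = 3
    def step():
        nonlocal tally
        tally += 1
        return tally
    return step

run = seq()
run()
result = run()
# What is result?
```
5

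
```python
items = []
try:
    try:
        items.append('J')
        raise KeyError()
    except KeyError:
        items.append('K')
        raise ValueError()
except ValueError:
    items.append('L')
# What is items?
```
['J', 'K', 'L']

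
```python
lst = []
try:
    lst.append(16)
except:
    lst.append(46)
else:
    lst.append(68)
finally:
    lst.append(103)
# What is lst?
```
[16, 68, 103]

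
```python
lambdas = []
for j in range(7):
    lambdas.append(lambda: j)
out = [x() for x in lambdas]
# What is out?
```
[6, 6, 6, 6, 6, 6, 6]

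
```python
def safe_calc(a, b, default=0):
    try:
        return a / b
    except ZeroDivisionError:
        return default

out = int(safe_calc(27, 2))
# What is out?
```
13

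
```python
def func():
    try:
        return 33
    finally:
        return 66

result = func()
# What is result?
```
66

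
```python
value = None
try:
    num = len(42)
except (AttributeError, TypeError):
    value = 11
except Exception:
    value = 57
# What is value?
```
11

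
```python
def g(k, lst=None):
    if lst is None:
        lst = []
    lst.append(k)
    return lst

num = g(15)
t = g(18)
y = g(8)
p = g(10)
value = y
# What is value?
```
[8]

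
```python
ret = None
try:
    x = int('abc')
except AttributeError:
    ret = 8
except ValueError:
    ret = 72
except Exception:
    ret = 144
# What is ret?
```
72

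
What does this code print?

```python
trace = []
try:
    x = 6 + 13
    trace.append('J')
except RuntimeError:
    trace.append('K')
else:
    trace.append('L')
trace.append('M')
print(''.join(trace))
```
JLM

else block runs when no exception occurs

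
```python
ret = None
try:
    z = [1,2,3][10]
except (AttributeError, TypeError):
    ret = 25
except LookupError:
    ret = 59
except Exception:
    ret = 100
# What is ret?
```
59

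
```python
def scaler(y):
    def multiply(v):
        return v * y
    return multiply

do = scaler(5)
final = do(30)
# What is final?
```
150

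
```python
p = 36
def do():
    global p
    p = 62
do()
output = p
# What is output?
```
62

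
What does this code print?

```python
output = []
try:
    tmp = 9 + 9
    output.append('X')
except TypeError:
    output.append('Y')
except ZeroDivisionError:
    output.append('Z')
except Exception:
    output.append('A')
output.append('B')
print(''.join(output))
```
XB

No exception, try block completes normally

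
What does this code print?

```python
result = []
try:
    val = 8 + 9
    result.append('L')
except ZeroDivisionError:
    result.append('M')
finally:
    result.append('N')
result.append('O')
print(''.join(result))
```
LNO

finally runs after normal execution too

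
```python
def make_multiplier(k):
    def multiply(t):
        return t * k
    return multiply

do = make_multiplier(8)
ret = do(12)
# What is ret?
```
96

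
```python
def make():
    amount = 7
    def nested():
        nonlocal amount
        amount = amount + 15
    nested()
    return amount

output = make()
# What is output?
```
22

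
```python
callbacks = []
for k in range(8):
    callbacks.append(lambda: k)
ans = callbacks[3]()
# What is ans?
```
7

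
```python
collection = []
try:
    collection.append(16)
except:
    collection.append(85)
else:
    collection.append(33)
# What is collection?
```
[16, 33]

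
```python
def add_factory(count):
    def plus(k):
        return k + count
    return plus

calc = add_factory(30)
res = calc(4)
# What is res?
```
34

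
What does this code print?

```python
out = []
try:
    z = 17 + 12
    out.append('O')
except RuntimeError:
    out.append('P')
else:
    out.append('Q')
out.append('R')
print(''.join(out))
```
OQR

else block runs when no exception occurs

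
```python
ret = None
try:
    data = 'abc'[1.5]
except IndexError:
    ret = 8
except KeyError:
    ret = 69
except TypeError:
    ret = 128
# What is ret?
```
128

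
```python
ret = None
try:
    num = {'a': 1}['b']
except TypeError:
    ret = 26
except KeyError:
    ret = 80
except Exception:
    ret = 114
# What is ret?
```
80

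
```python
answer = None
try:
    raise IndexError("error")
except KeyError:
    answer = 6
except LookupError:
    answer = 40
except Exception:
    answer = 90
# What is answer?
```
40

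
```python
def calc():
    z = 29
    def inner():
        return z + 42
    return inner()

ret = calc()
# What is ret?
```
71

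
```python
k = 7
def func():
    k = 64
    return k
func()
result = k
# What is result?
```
7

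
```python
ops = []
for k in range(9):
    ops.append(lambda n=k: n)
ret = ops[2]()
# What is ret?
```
2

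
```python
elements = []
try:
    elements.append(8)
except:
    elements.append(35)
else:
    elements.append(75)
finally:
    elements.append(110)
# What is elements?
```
[8, 75, 110]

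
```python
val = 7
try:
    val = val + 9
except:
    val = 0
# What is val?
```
16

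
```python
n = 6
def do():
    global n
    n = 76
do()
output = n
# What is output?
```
76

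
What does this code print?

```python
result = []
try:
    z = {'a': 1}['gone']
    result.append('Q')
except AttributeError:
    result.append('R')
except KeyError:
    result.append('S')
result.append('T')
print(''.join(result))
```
ST

KeyError is caught by its specific handler, not AttributeError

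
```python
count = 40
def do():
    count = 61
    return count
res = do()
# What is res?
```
61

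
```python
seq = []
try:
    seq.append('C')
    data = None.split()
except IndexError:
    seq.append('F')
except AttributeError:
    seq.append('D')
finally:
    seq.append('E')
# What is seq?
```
['C', 'D', 'E']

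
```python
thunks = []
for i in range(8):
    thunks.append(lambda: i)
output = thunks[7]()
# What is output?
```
7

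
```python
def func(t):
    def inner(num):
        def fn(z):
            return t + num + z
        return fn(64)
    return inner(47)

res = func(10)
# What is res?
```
121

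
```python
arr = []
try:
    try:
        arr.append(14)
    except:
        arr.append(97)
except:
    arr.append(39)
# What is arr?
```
[14]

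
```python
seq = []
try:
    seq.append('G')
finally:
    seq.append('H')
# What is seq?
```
['G', 'H']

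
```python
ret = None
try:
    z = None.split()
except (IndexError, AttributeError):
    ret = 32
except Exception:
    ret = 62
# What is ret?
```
32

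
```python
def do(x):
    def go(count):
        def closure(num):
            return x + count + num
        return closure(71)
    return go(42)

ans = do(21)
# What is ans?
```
134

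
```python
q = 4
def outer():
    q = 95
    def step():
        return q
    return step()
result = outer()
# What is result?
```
95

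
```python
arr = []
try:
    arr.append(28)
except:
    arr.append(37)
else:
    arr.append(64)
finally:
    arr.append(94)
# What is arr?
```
[28, 64, 94]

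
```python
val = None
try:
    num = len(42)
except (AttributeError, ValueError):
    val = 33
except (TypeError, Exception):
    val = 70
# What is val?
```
70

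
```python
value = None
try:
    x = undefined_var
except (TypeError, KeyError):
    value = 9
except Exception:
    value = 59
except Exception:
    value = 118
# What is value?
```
59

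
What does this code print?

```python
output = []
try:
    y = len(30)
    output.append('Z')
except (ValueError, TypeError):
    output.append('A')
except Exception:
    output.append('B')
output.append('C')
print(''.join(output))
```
AC

TypeError matches tuple containing it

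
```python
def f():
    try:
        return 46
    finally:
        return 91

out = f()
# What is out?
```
91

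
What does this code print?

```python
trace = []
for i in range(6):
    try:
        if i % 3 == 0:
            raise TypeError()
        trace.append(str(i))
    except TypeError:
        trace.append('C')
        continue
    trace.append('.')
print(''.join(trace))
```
C1.2.C4.5.

continue in except skips rest of loop body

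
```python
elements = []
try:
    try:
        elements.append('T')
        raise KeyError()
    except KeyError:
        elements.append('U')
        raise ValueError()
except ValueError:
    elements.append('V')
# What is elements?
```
['T', 'U', 'V']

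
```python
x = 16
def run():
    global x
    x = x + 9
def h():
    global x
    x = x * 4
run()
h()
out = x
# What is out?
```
100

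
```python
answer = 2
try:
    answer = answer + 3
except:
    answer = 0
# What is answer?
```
5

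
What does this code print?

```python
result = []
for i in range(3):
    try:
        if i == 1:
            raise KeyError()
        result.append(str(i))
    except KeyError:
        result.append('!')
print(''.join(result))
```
0!2

Exception on i=1 caught, loop continues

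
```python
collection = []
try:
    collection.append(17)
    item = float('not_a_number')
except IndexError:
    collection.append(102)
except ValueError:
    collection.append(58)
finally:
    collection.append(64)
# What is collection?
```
[17, 58, 64]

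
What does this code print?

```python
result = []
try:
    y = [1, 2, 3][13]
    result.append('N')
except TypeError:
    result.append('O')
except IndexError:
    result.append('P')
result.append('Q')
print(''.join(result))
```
PQ

IndexError is caught by its specific handler, not TypeError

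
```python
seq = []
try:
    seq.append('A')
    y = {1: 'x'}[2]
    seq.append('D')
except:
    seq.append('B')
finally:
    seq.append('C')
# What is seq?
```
['A', 'B', 'C']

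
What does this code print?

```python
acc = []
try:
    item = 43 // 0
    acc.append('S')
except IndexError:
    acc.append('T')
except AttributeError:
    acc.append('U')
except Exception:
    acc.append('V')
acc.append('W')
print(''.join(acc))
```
VW

ZeroDivisionError not specifically caught, falls to Exception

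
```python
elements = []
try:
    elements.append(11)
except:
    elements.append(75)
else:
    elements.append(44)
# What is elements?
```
[11, 44]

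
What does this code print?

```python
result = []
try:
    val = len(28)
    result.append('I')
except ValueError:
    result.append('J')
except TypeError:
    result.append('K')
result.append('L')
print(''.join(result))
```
KL

TypeError is caught by its specific handler, not ValueError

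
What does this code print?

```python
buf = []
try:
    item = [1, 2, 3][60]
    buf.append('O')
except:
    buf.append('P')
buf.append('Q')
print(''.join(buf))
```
PQ

Exception raised in try, caught by bare except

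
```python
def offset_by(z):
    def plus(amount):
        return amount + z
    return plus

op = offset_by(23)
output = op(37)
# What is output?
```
60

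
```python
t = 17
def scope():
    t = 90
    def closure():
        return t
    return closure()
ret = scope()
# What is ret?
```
90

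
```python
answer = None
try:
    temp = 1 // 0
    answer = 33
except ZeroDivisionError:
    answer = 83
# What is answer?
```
83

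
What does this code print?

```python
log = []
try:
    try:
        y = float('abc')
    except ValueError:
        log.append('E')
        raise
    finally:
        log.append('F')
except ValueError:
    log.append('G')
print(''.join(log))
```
EFG

finally runs before re-raised exception propagates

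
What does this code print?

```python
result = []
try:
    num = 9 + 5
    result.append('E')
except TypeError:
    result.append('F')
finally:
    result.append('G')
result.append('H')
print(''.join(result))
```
EGH

finally runs after normal execution too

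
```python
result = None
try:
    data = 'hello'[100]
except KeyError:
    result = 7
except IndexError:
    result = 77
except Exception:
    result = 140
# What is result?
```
77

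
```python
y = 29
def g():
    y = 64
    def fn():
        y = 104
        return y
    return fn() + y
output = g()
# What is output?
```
168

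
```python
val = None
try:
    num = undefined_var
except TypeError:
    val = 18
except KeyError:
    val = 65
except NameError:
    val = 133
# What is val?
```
133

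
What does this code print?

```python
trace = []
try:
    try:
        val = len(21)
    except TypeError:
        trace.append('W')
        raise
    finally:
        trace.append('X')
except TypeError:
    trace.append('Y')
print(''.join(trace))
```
WXY

finally runs before re-raised exception propagates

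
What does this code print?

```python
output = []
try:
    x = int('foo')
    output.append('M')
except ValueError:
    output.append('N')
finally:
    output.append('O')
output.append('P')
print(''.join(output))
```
NOP

finally always runs, even after exception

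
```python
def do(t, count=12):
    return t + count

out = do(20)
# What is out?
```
32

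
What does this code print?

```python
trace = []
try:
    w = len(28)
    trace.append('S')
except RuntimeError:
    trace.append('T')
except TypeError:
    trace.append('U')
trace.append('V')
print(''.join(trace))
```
UV

TypeError is caught by its specific handler, not RuntimeError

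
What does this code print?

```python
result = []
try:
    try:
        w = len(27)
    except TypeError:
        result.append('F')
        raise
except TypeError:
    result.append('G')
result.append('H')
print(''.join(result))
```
FGH

raise without argument re-raises current exception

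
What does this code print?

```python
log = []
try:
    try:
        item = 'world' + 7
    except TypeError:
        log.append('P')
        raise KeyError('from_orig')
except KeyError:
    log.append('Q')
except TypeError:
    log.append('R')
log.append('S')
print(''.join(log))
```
PQS

KeyError raised and caught, original TypeError not re-raised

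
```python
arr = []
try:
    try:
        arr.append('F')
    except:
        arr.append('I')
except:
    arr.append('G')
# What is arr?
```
['F']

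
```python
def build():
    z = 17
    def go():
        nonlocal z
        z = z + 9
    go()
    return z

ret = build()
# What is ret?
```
26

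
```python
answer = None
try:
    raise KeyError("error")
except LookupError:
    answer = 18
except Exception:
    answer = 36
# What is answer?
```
18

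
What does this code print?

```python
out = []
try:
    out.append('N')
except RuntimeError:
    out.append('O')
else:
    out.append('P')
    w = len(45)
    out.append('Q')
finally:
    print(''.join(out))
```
NP

Try succeeds, else appends 'P', TypeError in else is uncaught, finally prints before exception propagates ('Q' never appended)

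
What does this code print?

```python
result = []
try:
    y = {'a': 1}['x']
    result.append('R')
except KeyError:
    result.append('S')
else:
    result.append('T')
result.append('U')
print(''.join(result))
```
SU

else block skipped when exception is caught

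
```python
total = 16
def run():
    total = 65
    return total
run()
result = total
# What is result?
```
16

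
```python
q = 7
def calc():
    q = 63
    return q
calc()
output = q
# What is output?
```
7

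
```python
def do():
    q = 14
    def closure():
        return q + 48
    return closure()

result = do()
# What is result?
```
62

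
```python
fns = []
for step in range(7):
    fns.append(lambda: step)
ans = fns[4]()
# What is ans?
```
6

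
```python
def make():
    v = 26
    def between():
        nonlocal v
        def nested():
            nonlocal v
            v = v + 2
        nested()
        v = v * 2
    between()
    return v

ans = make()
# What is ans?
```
56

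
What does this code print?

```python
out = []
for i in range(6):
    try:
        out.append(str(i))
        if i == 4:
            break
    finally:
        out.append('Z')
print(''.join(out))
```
0Z1Z2Z3Z4Z

finally runs even when breaking out of loop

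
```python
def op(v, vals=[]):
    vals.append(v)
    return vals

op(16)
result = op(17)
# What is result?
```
[16, 17]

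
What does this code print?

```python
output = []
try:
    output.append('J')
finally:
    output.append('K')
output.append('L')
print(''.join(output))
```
JKL

try/finally without except, no exception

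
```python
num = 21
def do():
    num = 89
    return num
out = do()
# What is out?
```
89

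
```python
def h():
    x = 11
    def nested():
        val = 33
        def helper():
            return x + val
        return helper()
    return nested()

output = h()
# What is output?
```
44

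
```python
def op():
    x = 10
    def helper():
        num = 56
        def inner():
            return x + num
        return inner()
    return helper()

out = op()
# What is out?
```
66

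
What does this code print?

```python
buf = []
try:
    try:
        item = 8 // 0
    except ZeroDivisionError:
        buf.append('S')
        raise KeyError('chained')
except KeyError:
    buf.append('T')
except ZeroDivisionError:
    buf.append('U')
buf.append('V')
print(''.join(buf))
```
STV

KeyError raised and caught, original ZeroDivisionError not re-raised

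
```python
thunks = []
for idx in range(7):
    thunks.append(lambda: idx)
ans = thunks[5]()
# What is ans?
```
6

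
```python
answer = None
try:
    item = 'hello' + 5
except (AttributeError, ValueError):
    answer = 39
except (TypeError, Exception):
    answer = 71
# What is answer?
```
71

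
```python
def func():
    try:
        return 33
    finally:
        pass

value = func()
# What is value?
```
33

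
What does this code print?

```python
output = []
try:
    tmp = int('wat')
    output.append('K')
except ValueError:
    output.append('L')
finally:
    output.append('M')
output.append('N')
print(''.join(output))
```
LMN

finally always runs, even after exception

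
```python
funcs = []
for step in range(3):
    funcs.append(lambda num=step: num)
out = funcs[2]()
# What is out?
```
2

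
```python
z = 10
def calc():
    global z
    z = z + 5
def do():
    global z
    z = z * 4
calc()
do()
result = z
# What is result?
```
60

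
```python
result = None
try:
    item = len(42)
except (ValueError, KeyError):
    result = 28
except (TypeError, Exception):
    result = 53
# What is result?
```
53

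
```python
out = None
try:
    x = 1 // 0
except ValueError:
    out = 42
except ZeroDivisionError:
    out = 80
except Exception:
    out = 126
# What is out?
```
80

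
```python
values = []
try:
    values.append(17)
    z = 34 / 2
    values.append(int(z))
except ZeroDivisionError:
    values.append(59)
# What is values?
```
[17, 17]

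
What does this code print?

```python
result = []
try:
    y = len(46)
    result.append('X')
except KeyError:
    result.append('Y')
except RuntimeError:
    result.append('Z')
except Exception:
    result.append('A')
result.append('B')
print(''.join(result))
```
AB

TypeError not specifically caught, falls to Exception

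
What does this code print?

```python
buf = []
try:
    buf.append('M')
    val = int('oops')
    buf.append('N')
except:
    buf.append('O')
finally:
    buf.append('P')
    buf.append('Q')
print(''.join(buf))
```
MOPQ

Code before exception runs, then except, then all of finally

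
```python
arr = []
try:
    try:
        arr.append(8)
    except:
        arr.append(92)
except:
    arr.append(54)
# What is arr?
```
[8]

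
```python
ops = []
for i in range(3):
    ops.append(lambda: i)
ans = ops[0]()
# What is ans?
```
2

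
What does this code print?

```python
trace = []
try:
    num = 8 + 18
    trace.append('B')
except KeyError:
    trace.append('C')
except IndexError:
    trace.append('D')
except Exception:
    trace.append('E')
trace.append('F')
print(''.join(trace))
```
BF

No exception, try block completes normally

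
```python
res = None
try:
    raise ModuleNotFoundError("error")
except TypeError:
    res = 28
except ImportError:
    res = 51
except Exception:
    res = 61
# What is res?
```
51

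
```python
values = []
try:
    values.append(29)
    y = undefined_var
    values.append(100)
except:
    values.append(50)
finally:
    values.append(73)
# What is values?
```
[29, 50, 73]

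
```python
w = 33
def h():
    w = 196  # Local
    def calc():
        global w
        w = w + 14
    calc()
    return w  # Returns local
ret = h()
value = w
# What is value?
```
47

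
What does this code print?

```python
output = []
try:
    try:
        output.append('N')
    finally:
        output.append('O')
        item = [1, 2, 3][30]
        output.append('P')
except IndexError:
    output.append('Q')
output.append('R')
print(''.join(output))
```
NOQR

Exception in inner finally caught by outer except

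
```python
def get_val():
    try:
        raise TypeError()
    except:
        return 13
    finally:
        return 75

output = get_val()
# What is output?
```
75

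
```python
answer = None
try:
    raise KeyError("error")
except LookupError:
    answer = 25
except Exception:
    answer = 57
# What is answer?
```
25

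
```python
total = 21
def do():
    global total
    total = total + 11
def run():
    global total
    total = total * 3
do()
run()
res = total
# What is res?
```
96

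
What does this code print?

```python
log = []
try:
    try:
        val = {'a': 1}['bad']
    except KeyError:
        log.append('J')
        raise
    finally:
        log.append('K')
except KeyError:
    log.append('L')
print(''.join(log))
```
JKL

finally runs before re-raised exception propagates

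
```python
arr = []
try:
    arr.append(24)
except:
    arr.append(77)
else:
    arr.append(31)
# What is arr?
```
[24, 31]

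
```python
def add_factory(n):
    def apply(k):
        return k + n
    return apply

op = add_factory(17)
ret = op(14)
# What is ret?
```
31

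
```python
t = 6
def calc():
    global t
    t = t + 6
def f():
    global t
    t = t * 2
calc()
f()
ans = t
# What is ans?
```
24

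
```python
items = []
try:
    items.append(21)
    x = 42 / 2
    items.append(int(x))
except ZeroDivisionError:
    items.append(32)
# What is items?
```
[21, 21]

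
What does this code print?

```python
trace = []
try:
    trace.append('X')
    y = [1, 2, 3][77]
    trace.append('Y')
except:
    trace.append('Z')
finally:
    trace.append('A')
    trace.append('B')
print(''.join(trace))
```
XZAB

Code before exception runs, then except, then all of finally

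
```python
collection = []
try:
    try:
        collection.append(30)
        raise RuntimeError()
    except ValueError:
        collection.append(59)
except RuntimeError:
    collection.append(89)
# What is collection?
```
[30, 89]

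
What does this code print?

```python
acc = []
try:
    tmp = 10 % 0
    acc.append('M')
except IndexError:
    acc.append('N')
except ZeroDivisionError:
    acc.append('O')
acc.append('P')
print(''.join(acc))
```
OP

ZeroDivisionError is caught by its specific handler, not IndexError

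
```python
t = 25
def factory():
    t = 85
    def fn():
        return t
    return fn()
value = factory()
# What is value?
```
85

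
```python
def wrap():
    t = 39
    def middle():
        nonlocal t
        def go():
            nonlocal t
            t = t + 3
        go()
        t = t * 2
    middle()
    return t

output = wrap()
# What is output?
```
84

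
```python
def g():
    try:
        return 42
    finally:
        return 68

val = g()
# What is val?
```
68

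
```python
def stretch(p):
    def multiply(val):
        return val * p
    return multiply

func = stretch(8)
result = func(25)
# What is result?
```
200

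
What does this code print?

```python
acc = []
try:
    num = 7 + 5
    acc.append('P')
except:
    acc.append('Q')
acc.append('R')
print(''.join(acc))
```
PR

No exception, try block completes normally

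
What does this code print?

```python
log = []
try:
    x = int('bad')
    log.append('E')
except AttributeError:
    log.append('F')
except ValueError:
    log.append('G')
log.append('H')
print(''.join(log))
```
GH

ValueError is caught by its specific handler, not AttributeError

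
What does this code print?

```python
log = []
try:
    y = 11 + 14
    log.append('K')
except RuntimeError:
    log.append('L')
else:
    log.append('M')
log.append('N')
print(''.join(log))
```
KMN

else block runs when no exception occurs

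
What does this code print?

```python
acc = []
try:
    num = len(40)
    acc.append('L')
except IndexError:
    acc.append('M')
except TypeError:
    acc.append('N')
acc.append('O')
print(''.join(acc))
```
NO

TypeError is caught by its specific handler, not IndexError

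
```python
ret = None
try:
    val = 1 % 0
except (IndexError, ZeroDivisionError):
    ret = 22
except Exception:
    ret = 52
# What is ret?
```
22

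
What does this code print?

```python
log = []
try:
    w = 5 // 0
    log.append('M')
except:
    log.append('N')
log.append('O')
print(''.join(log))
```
NO

Exception raised in try, caught by bare except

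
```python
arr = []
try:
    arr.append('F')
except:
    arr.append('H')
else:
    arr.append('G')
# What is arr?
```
['F', 'G']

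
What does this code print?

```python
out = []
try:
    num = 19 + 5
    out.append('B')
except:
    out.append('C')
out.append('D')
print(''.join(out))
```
BD

No exception, try block completes normally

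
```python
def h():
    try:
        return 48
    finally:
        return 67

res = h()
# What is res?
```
67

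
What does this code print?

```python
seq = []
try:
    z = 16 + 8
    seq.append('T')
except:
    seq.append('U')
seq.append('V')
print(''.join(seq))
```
TV

No exception, try block completes normally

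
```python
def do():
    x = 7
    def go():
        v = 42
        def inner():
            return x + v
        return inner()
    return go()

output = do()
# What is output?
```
49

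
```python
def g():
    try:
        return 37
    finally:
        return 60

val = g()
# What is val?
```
60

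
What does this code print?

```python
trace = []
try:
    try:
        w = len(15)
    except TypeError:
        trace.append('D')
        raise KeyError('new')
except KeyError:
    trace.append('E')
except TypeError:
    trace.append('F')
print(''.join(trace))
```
DE

New KeyError raised, caught by outer KeyError handler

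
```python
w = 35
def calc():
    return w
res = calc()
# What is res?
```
35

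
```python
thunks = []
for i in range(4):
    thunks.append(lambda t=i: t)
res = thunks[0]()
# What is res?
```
0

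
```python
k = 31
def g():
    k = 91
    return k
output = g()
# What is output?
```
91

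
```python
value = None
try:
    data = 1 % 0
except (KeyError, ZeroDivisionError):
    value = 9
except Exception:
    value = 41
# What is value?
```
9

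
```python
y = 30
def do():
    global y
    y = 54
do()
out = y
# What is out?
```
54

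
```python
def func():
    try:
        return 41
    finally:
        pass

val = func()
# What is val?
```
41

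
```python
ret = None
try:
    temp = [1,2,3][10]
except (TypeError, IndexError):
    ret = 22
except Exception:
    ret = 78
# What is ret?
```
22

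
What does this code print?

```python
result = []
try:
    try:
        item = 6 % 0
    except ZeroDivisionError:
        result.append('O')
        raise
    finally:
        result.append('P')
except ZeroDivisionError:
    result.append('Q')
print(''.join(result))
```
OPQ

finally runs before re-raised exception propagates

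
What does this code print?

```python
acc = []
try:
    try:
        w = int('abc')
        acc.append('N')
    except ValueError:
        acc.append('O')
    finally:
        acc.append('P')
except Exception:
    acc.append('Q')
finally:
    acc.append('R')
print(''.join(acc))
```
OPR

Both finally blocks run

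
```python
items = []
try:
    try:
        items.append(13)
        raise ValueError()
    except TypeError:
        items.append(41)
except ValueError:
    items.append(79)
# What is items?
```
[13, 79]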